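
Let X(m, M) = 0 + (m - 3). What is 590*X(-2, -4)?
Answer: -2950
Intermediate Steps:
X(m, M) = -3 + m (X(m, M) = 0 + (-3 + m) = -3 + m)
590*X(-2, -4) = 590*(-3 - 2) = 590*(-5) = -2950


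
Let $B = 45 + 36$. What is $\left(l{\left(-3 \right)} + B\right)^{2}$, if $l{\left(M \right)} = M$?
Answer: $6084$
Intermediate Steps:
$B = 81$
$\left(l{\left(-3 \right)} + B\right)^{2} = \left(-3 + 81\right)^{2} = 78^{2} = 6084$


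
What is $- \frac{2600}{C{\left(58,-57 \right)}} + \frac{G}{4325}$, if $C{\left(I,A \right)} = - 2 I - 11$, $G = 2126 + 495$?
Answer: $\frac{11577867}{549275} \approx 21.078$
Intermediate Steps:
$G = 2621$
$C{\left(I,A \right)} = -11 - 2 I$ ($C{\left(I,A \right)} = - 2 I - 11 = -11 - 2 I$)
$- \frac{2600}{C{\left(58,-57 \right)}} + \frac{G}{4325} = - \frac{2600}{-11 - 116} + \frac{2621}{4325} = - \frac{2600}{-11 - 116} + 2621 \cdot \frac{1}{4325} = - \frac{2600}{-127} + \frac{2621}{4325} = \left(-2600\right) \left(- \frac{1}{127}\right) + \frac{2621}{4325} = \frac{2600}{127} + \frac{2621}{4325} = \frac{11577867}{549275}$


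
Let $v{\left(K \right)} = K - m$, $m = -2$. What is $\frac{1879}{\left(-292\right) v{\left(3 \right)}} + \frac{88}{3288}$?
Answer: $- \frac{756209}{600060} \approx -1.2602$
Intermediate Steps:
$v{\left(K \right)} = 2 + K$ ($v{\left(K \right)} = K - -2 = K + 2 = 2 + K$)
$\frac{1879}{\left(-292\right) v{\left(3 \right)}} + \frac{88}{3288} = \frac{1879}{\left(-292\right) \left(2 + 3\right)} + \frac{88}{3288} = \frac{1879}{\left(-292\right) 5} + 88 \cdot \frac{1}{3288} = \frac{1879}{-1460} + \frac{11}{411} = 1879 \left(- \frac{1}{1460}\right) + \frac{11}{411} = - \frac{1879}{1460} + \frac{11}{411} = - \frac{756209}{600060}$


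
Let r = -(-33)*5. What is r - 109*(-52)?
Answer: 5833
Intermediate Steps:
r = 165 (r = -11*(-15) = 165)
r - 109*(-52) = 165 - 109*(-52) = 165 + 5668 = 5833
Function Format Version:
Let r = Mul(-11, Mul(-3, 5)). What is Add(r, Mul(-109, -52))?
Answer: 5833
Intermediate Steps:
r = 165 (r = Mul(-11, -15) = 165)
Add(r, Mul(-109, -52)) = Add(165, Mul(-109, -52)) = Add(165, 5668) = 5833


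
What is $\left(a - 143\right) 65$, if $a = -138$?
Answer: $-18265$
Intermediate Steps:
$\left(a - 143\right) 65 = \left(-138 - 143\right) 65 = \left(-281\right) 65 = -18265$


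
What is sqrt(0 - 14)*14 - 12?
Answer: -12 + 14*I*sqrt(14) ≈ -12.0 + 52.383*I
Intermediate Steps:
sqrt(0 - 14)*14 - 12 = sqrt(-14)*14 - 12 = (I*sqrt(14))*14 - 12 = 14*I*sqrt(14) - 12 = -12 + 14*I*sqrt(14)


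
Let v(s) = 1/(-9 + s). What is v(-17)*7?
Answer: -7/26 ≈ -0.26923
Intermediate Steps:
v(-17)*7 = 7/(-9 - 17) = 7/(-26) = -1/26*7 = -7/26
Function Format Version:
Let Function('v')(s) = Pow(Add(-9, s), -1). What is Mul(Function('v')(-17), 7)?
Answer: Rational(-7, 26) ≈ -0.26923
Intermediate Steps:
Mul(Function('v')(-17), 7) = Mul(Pow(Add(-9, -17), -1), 7) = Mul(Pow(-26, -1), 7) = Mul(Rational(-1, 26), 7) = Rational(-7, 26)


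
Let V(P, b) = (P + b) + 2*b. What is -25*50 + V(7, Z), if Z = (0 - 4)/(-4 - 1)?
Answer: -6203/5 ≈ -1240.6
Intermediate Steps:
Z = ⅘ (Z = -4/(-5) = -4*(-⅕) = ⅘ ≈ 0.80000)
V(P, b) = P + 3*b
-25*50 + V(7, Z) = -25*50 + (7 + 3*(⅘)) = -1250 + (7 + 12/5) = -1250 + 47/5 = -6203/5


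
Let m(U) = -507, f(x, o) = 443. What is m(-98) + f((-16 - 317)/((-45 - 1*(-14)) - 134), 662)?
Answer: -64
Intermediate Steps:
m(-98) + f((-16 - 317)/((-45 - 1*(-14)) - 134), 662) = -507 + 443 = -64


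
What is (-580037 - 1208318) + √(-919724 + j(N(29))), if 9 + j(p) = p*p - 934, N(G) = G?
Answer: -1788355 + I*√919826 ≈ -1.7884e+6 + 959.08*I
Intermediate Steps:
j(p) = -943 + p² (j(p) = -9 + (p*p - 934) = -9 + (p² - 934) = -9 + (-934 + p²) = -943 + p²)
(-580037 - 1208318) + √(-919724 + j(N(29))) = (-580037 - 1208318) + √(-919724 + (-943 + 29²)) = -1788355 + √(-919724 + (-943 + 841)) = -1788355 + √(-919724 - 102) = -1788355 + √(-919826) = -1788355 + I*√919826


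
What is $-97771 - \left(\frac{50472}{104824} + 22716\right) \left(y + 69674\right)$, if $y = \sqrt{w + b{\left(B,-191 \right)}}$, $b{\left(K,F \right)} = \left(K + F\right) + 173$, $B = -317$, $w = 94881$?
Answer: $- \frac{20740029860831}{13103} - \frac{297654057 \sqrt{94546}}{13103} \approx -1.5898 \cdot 10^{9}$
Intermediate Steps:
$b{\left(K,F \right)} = 173 + F + K$ ($b{\left(K,F \right)} = \left(F + K\right) + 173 = 173 + F + K$)
$y = \sqrt{94546}$ ($y = \sqrt{94881 - 335} = \sqrt{94546} \approx 307.48$)
$-97771 - \left(\frac{50472}{104824} + 22716\right) \left(y + 69674\right) = -97771 - \left(\frac{50472}{104824} + 22716\right) \left(\sqrt{94546} + 69674\right) = -97771 - \left(50472 \cdot \frac{1}{104824} + 22716\right) \left(69674 + \sqrt{94546}\right) = -97771 - \left(\frac{6309}{13103} + 22716\right) \left(69674 + \sqrt{94546}\right) = -97771 - \frac{297654057 \left(69674 + \sqrt{94546}\right)}{13103} = -97771 - \left(\frac{20738748767418}{13103} + \frac{297654057 \sqrt{94546}}{13103}\right) = - \frac{20740029860831}{13103} - \frac{297654057 \sqrt{94546}}{13103}$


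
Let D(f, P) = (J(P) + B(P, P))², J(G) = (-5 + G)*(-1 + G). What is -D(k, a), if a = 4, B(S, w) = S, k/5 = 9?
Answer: -1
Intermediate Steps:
k = 45 (k = 5*9 = 45)
J(G) = (-1 + G)*(-5 + G)
D(f, P) = (5 + P² - 5*P)² (D(f, P) = ((5 + P² - 6*P) + P)² = (5 + P² - 5*P)²)
-D(k, a) = -(5 + 4² - 5*4)² = -(5 + 16 - 20)² = -1*1² = -1*1 = -1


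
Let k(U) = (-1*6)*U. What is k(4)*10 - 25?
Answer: -265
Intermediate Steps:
k(U) = -6*U
k(4)*10 - 25 = -6*4*10 - 25 = -24*10 - 25 = -240 - 25 = -265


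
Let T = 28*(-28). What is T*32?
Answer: -25088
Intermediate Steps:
T = -784
T*32 = -784*32 = -25088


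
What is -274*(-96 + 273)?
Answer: -48498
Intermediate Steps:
-274*(-96 + 273) = -274*177 = -48498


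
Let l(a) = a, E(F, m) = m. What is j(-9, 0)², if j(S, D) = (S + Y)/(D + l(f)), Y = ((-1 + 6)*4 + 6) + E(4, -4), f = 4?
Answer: 169/16 ≈ 10.563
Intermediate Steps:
Y = 22 (Y = ((-1 + 6)*4 + 6) - 4 = (5*4 + 6) - 4 = (20 + 6) - 4 = 26 - 4 = 22)
j(S, D) = (22 + S)/(4 + D) (j(S, D) = (S + 22)/(D + 4) = (22 + S)/(4 + D))
j(-9, 0)² = ((22 - 9)/(4 + 0))² = (13/4)² = 169/16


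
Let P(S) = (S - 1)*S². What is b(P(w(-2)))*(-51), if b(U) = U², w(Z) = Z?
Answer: -7344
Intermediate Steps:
P(S) = S²*(-1 + S) (P(S) = (-1 + S)*S² = S²*(-1 + S))
b(P(w(-2)))*(-51) = ((-2)²*(-1 - 2))²*(-51) = (4*(-3))²*(-51) = (-12)²*(-51) = 144*(-51) = -7344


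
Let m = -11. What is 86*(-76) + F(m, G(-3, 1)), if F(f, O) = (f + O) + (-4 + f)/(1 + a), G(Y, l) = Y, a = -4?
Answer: -6545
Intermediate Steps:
F(f, O) = 4/3 + O + 2*f/3 (F(f, O) = (f + O) + (-4 + f)/(1 - 4) = (O + f) + (-4 + f)/(-3) = (O + f) + (-4 + f)*(-⅓) = (O + f) + (4/3 - f/3) = 4/3 + O + 2*f/3)
86*(-76) + F(m, G(-3, 1)) = 86*(-76) + (4/3 - 3 + (⅔)*(-11)) = -6536 + (4/3 - 3 - 22/3) = -6536 - 9 = -6545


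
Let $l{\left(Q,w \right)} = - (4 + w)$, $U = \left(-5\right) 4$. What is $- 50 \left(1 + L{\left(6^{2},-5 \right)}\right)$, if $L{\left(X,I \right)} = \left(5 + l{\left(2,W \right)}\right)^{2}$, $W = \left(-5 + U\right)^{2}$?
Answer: $-19468850$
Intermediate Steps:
$U = -20$
$W = 625$ ($W = \left(-5 - 20\right)^{2} = \left(-25\right)^{2} = 625$)
$l{\left(Q,w \right)} = -4 - w$
$L{\left(X,I \right)} = 389376$ ($L{\left(X,I \right)} = \left(5 - 629\right)^{2} = \left(-624\right)^{2} = 389376$)
$- 50 \left(1 + L{\left(6^{2},-5 \right)}\right) = - 50 \left(1 + 389376\right) = \left(-50\right) 389377 = -19468850$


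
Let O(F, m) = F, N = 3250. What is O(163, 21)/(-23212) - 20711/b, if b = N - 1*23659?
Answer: 477417065/473733708 ≈ 1.0078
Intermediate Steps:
b = -20409 (b = 3250 - 1*23659 = 3250 - 23659 = -20409)
O(163, 21)/(-23212) - 20711/b = 163/(-23212) - 20711/(-20409) = 163*(-1/23212) - 20711*(-1/20409) = -163/23212 + 20711/20409 = 477417065/473733708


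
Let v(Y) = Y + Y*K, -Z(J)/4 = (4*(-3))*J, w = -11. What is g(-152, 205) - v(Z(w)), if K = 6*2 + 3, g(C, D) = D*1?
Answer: 8653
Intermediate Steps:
g(C, D) = D
K = 15 (K = 12 + 3 = 15)
Z(J) = 48*J (Z(J) = -4*4*(-3)*J = -(-48)*J = 48*J)
v(Y) = 16*Y (v(Y) = Y + Y*15 = Y + 15*Y = 16*Y)
g(-152, 205) - v(Z(w)) = 205 - 16*48*(-11) = 205 - 16*(-528) = 205 - 1*(-8448) = 205 + 8448 = 8653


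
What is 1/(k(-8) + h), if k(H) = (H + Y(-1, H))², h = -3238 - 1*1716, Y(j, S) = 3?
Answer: -1/4929 ≈ -0.00020288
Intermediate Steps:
h = -4954 (h = -3238 - 1716 = -4954)
k(H) = (3 + H)² (k(H) = (H + 3)² = (3 + H)²)
1/(k(-8) + h) = 1/((3 - 8)² - 4954) = 1/((-5)² - 4954) = 1/(25 - 4954) = 1/(-4929) = -1/4929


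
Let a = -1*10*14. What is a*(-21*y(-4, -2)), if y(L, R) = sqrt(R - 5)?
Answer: 2940*I*sqrt(7) ≈ 7778.5*I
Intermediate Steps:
y(L, R) = sqrt(-5 + R)
a = -140 (a = -10*14 = -140)
a*(-21*y(-4, -2)) = -(-2940)*sqrt(-5 - 2) = -(-2940)*sqrt(-7) = -(-2940)*I*sqrt(7) = 2940*I*sqrt(7)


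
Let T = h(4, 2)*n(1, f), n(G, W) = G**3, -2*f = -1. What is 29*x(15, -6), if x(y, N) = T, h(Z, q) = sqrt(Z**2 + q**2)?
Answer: 58*sqrt(5) ≈ 129.69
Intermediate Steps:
f = 1/2 (f = -1/2*(-1) = 1/2 ≈ 0.50000)
T = 2*sqrt(5) (T = sqrt(4**2 + 2**2)*1**3 = sqrt(16 + 4)*1 = sqrt(20)*1 = (2*sqrt(5))*1 = 2*sqrt(5) ≈ 4.4721)
x(y, N) = 2*sqrt(5)
29*x(15, -6) = 29*(2*sqrt(5)) = 58*sqrt(5)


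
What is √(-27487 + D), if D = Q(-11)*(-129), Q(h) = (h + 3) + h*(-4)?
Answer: I*√32131 ≈ 179.25*I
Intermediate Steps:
Q(h) = 3 - 3*h (Q(h) = (3 + h) - 4*h = 3 - 3*h)
D = -4644 (D = (3 - 3*(-11))*(-129) = (3 + 33)*(-129) = 36*(-129) = -4644)
√(-27487 + D) = √(-27487 - 4644) = √(-32131) = I*√32131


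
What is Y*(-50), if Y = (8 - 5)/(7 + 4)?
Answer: -150/11 ≈ -13.636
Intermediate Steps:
Y = 3/11 ≈ 0.27273
Y*(-50) = (3/11)*(-50) = -150/11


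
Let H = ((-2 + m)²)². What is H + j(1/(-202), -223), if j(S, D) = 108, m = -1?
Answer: 189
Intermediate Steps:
H = 81 (H = ((-2 - 1)²)² = ((-3)²)² = 9² = 81)
H + j(1/(-202), -223) = 81 + 108 = 189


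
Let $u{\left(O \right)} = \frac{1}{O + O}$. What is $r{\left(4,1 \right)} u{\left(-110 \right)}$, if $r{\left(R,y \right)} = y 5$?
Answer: $- \frac{1}{44} \approx -0.022727$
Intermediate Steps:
$r{\left(R,y \right)} = 5 y$
$u{\left(O \right)} = \frac{1}{2 O}$
$r{\left(4,1 \right)} u{\left(-110 \right)} = 5 \cdot 1 \frac{1}{2 \left(-110\right)} = 5 \cdot \frac{1}{2} \left(- \frac{1}{110}\right) = 5 \left(- \frac{1}{220}\right) = - \frac{1}{44}$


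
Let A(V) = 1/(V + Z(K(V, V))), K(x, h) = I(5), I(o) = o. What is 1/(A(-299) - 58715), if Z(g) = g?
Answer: -294/17262211 ≈ -1.7031e-5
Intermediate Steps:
K(x, h) = 5
A(V) = 1/(5 + V) (A(V) = 1/(V + 5) = 1/(5 + V))
1/(A(-299) - 58715) = 1/(1/(5 - 299) - 58715) = 1/(1/(-294) - 58715) = 1/(-1/294 - 58715) = 1/(-17262211/294) = -294/17262211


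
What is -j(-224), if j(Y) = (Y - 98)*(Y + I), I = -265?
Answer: -157458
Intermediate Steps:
j(Y) = (-265 + Y)*(-98 + Y) (j(Y) = (Y - 98)*(Y - 265) = (-98 + Y)*(-265 + Y) = (-265 + Y)*(-98 + Y))
-j(-224) = -(25970 + (-224)**2 - 363*(-224)) = -(25970 + 50176 + 81312) = -1*157458 = -157458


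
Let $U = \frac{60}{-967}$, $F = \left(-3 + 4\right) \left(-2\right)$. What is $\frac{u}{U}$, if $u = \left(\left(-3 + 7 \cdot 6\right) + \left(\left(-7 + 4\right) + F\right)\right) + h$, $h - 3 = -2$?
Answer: $- \frac{6769}{12} \approx -564.08$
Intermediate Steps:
$h = 1$ ($h = 3 - 2 = 1$)
$F = -2$ ($F = 1 \left(-2\right) = -2$)
$U = - \frac{60}{967}$ ($U = 60 \left(- \frac{1}{967}\right) = - \frac{60}{967} \approx -0.062048$)
$u = 35$ ($u = \left(\left(-3 + 7 \cdot 6\right) + \left(\left(-7 + 4\right) - 2\right)\right) + 1 = \left(\left(-3 + 42\right) - 5\right) + 1 = \left(39 - 5\right) + 1 = 34 + 1 = 35$)
$\frac{u}{U} = \frac{35}{- \frac{60}{967}} = 35 \left(- \frac{967}{60}\right) = - \frac{6769}{12}$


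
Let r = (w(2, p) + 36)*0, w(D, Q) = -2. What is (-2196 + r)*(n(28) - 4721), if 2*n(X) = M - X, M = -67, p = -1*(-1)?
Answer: 10471626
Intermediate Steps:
p = 1
n(X) = -67/2 - X/2 (n(X) = (-67 - X)/2 = -67/2 - X/2)
r = 0 (r = (-2 + 36)*0 = 34*0 = 0)
(-2196 + r)*(n(28) - 4721) = (-2196 + 0)*((-67/2 - ½*28) - 4721) = -2196*((-67/2 - 14) - 4721) = -2196*(-95/2 - 4721) = -2196*(-9537/2) = 10471626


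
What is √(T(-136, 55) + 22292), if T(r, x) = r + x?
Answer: √22211 ≈ 149.03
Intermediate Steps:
√(T(-136, 55) + 22292) = √((-136 + 55) + 22292) = √(-81 + 22292) = √22211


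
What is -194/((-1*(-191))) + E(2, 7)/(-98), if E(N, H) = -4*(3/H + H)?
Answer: -46678/65513 ≈ -0.71250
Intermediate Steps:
E(N, H) = -12/H - 4*H (E(N, H) = -4*(H + 3/H) = -12/H - 4*H)
-194/((-1*(-191))) + E(2, 7)/(-98) = -194/((-1*(-191))) + (-12/7 - 4*7)/(-98) = -194/191 + (-12*⅐ - 28)*(-1/98) = -194*1/191 + (-12/7 - 28)*(-1/98) = -194/191 - 208/7*(-1/98) = -194/191 + 104/343 = -46678/65513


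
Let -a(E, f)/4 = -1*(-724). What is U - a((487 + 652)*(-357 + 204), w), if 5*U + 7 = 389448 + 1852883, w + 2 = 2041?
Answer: 2256804/5 ≈ 4.5136e+5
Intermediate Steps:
w = 2039 (w = -2 + 2041 = 2039)
a(E, f) = -2896 (a(E, f) = -(-4)*(-724) = -4*724 = -2896)
U = 2242324/5 (U = -7/5 + (389448 + 1852883)/5 = -7/5 + (1/5)*2242331 = -7/5 + 2242331/5 = 2242324/5 ≈ 4.4847e+5)
U - a((487 + 652)*(-357 + 204), w) = 2242324/5 - 1*(-2896) = 2242324/5 + 2896 = 2256804/5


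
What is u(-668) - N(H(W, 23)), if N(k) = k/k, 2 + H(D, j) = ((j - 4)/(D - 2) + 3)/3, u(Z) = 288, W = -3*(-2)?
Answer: 287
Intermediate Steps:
W = 6
H(D, j) = -1 + (-4 + j)/(3*(-2 + D)) (H(D, j) = -2 + ((j - 4)/(D - 2) + 3)/3 = -2 + ((-4 + j)/(-2 + D) + 3)/3 = -2 + (3 + (-4 + j)/(-2 + D))/3 = -2 + (1 + (-4 + j)/(3*(-2 + D))) = -1 + (-4 + j)/(3*(-2 + D)))
N(k) = 1
u(-668) - N(H(W, 23)) = 288 - 1*1 = 288 - 1 = 287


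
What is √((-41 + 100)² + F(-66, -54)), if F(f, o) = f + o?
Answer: √3361 ≈ 57.974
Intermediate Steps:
√((-41 + 100)² + F(-66, -54)) = √((-41 + 100)² + (-66 - 54)) = √(59² - 120) = √(3481 - 120) = √3361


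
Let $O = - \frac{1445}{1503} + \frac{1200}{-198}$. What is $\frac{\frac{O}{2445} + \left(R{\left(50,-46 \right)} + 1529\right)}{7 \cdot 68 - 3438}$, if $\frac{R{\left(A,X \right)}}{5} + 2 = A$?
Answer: $- \frac{7150849817}{11973347397} \approx -0.59723$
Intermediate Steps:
$R{\left(A,X \right)} = -10 + 5 A$
$O = - \frac{116095}{16533}$ ($O = \left(-1445\right) \frac{1}{1503} + 1200 \left(- \frac{1}{198}\right) = - \frac{1445}{1503} - \frac{200}{33} = - \frac{116095}{16533} \approx -7.022$)
$\frac{\frac{O}{2445} + \left(R{\left(50,-46 \right)} + 1529\right)}{7 \cdot 68 - 3438} = \frac{- \frac{116095}{16533 \cdot 2445} + \left(\left(-10 + 5 \cdot 50\right) + 1529\right)}{7 \cdot 68 - 3438} = \frac{\left(- \frac{116095}{16533}\right) \frac{1}{2445} + \left(\left(-10 + 250\right) + 1529\right)}{476 - 3438} = \frac{- \frac{23219}{8084637} + \left(240 + 1529\right)}{-2962} = \left(- \frac{23219}{8084637} + 1769\right) \left(- \frac{1}{2962}\right) = \frac{14301699634}{8084637} \left(- \frac{1}{2962}\right) = - \frac{7150849817}{11973347397}$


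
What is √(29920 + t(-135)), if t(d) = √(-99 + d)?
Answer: √(29920 + 3*I*√26) ≈ 172.97 + 0.0442*I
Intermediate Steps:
√(29920 + t(-135)) = √(29920 + √(-99 - 135)) = √(29920 + √(-234)) = √(29920 + 3*I*√26)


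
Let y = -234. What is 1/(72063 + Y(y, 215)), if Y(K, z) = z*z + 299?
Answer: 1/118587 ≈ 8.4326e-6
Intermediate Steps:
Y(K, z) = 299 + z² (Y(K, z) = z² + 299 = 299 + z²)
1/(72063 + Y(y, 215)) = 1/(72063 + (299 + 215²)) = 1/(72063 + (299 + 46225)) = 1/(72063 + 46524) = 1/118587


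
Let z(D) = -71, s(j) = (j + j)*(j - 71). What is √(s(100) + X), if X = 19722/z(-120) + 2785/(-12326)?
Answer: √4229191784506178/875146 ≈ 74.310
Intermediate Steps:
s(j) = 2*j*(-71 + j) (s(j) = (2*j)*(-71 + j) = 2*j*(-71 + j))
X = -243291107/875146 (X = 19722/(-71) + 2785/(-12326) = 19722*(-1/71) + 2785*(-1/12326) = -19722/71 - 2785/12326 = -243291107/875146 ≈ -278.00)
√(s(100) + X) = √(2*100*(-71 + 100) - 243291107/875146) = √(2*100*29 - 243291107/875146) = √(5800 - 243291107/875146) = √(4832555693/875146) = √4229191784506178/875146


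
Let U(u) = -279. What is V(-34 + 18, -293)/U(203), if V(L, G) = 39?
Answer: -13/93 ≈ -0.13978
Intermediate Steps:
V(-34 + 18, -293)/U(203) = 39/(-279) = 39*(-1/279) = -13/93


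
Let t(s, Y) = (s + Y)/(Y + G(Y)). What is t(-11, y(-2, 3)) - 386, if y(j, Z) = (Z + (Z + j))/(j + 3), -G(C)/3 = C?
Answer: -3081/8 ≈ -385.13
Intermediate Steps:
G(C) = -3*C
y(j, Z) = (j + 2*Z)/(3 + j)
t(s, Y) = -(Y + s)/(2*Y) (t(s, Y) = (s + Y)/(Y - 3*Y) = (Y + s)/((-2*Y)) = (Y + s)*(-1/(2*Y)) = -(Y + s)/(2*Y))
t(-11, y(-2, 3)) - 386 = (-(-2 + 2*3)/(3 - 2) - 1*(-11))/(2*(((-2 + 2*3)/(3 - 2)))) - 386 = (-(-2 + 6)/1 + 11)/(2*(((-2 + 6)/1))) - 386 = (-4 + 11)/(2*((1*4))) - 386 = (½)*(-1*4 + 11)/4 - 386 = (½)*(¼)*(-4 + 11) - 386 = (½)*(¼)*7 - 386 = 7/8 - 386 = -3081/8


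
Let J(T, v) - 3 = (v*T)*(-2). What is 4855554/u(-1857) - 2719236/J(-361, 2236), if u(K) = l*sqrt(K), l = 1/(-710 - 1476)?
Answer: -2719236/1614395 + 3538080348*I*sqrt(1857)/619 ≈ -1.6844 + 2.4631e+8*I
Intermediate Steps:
J(T, v) = 3 - 2*T*v (J(T, v) = 3 + (v*T)*(-2) = 3 + (T*v)*(-2) = 3 - 2*T*v)
l = -1/2186 (l = 1/(-2186) = -1/2186 ≈ -0.00045746)
u(K) = -sqrt(K)/2186
4855554/u(-1857) - 2719236/J(-361, 2236) = 4855554/((-I*sqrt(1857)/2186)) - 2719236/(3 - 2*(-361)*2236) = 4855554/((-I*sqrt(1857)/2186)) - 2719236/(3 + 1614392) = 4855554/((-I*sqrt(1857)/2186)) - 2719236/1614395 = 4855554*(2186*I*sqrt(1857)/1857) - 2719236*1/1614395 = 3538080348*I*sqrt(1857)/619 - 2719236/1614395 = -2719236/1614395 + 3538080348*I*sqrt(1857)/619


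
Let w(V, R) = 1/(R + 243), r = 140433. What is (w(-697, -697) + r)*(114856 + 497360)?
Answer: 19516399496748/227 ≈ 8.5975e+10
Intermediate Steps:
w(V, R) = 1/(243 + R)
(w(-697, -697) + r)*(114856 + 497360) = (1/(243 - 697) + 140433)*(114856 + 497360) = (1/(-454) + 140433)*612216 = (-1/454 + 140433)*612216 = (63756581/454)*612216 = 19516399496748/227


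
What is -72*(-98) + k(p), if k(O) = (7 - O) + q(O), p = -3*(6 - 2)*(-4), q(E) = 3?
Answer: 7018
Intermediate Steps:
p = 48 (p = -3*4*(-4) = -12*(-4) = 48)
k(O) = 10 - O (k(O) = (7 - O) + 3 = 10 - O)
-72*(-98) + k(p) = -72*(-98) + (10 - 1*48) = 7056 + (10 - 48) = 7056 - 38 = 7018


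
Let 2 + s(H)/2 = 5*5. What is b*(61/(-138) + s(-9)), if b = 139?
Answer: 873893/138 ≈ 6332.6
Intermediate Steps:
s(H) = 46 (s(H) = -4 + 2*(5*5) = -4 + 2*25 = -4 + 50 = 46)
b*(61/(-138) + s(-9)) = 139*(61/(-138) + 46) = 139*(61*(-1/138) + 46) = 139*(-61/138 + 46) = 139*(6287/138) = 873893/138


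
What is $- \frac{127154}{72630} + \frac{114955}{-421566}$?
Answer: $- \frac{10325497469}{5103056430} \approx -2.0234$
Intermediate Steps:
$- \frac{127154}{72630} + \frac{114955}{-421566} = \left(-127154\right) \frac{1}{72630} + 114955 \left(- \frac{1}{421566}\right) = - \frac{63577}{36315} - \frac{114955}{421566} = - \frac{10325497469}{5103056430}$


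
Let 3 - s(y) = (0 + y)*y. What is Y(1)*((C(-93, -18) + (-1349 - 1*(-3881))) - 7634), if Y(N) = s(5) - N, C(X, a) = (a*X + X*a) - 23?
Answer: 40871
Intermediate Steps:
s(y) = 3 - y² (s(y) = 3 - (0 + y)*y = 3 - y*y = 3 - y²)
C(X, a) = -23 + 2*X*a (C(X, a) = (X*a + X*a) - 23 = 2*X*a - 23 = -23 + 2*X*a)
Y(N) = -22 - N (Y(N) = (3 - 1*5²) - N = (3 - 1*25) - N = (3 - 25) - N = -22 - N)
Y(1)*((C(-93, -18) + (-1349 - 1*(-3881))) - 7634) = (-22 - 1*1)*(((-23 + 2*(-93)*(-18)) + (-1349 - 1*(-3881))) - 7634) = (-22 - 1)*(((-23 + 3348) + (-1349 + 3881)) - 7634) = -23*((3325 + 2532) - 7634) = -23*(5857 - 7634) = -23*(-1777) = 40871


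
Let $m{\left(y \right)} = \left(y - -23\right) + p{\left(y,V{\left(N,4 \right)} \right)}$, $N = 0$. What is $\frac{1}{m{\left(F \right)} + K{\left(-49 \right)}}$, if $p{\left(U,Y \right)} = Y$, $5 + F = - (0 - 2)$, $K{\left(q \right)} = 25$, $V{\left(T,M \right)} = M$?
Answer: $\frac{1}{49} \approx 0.020408$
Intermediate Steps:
$F = -3$ ($F = -5 - \left(0 - 2\right) = -5 - -2 = -5 + 2 = -3$)
$m{\left(y \right)} = 27 + y$ ($m{\left(y \right)} = \left(y - -23\right) + 4 = \left(y + 23\right) + 4 = \left(23 + y\right) + 4 = 27 + y$)
$\frac{1}{m{\left(F \right)} + K{\left(-49 \right)}} = \frac{1}{\left(27 - 3\right) + 25} = \frac{1}{24 + 25} = \frac{1}{49}$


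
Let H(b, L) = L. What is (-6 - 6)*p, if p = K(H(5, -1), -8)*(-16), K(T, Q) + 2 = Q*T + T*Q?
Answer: 2688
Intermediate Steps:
K(T, Q) = -2 + 2*Q*T (K(T, Q) = -2 + (Q*T + T*Q) = -2 + (Q*T + Q*T) = -2 + 2*Q*T)
p = -224 (p = (-2 + 2*(-8)*(-1))*(-16) = (-2 + 16)*(-16) = 14*(-16) = -224)
(-6 - 6)*p = (-6 - 6)*(-224) = -12*(-224) = 2688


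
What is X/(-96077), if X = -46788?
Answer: 46788/96077 ≈ 0.48698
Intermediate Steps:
X/(-96077) = -46788/(-96077) = -46788*(-1/96077) = 46788/96077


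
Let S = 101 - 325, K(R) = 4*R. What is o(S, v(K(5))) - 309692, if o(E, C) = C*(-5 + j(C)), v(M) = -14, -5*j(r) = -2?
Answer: -1548138/5 ≈ -3.0963e+5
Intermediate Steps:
S = -224
j(r) = 2/5 (j(r) = -1/5*(-2) = 2/5)
o(E, C) = -23*C/5 (o(E, C) = C*(-5 + 2/5) = C*(-23/5) = -23*C/5)
o(S, v(K(5))) - 309692 = -23/5*(-14) - 309692 = 322/5 - 309692 = -1548138/5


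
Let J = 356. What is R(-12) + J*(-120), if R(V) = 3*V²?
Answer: -42288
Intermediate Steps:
R(-12) + J*(-120) = 3*(-12)² + 356*(-120) = 3*144 - 42720 = 432 - 42720 = -42288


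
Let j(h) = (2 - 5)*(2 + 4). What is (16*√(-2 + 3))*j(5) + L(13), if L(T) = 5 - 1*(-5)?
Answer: -278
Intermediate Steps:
L(T) = 10 (L(T) = 5 + 5 = 10)
j(h) = -18 (j(h) = -3*6 = -18)
(16*√(-2 + 3))*j(5) + L(13) = (16*√(-2 + 3))*(-18) + 10 = (16*√1)*(-18) + 10 = (16*1)*(-18) + 10 = 16*(-18) + 10 = -288 + 10 = -278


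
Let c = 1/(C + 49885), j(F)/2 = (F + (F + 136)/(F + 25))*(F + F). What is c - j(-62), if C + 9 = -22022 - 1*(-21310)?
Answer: -780331007/49164 ≈ -15872.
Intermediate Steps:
C = -721 (C = -9 + (-22022 - 1*(-21310)) = -9 + (-22022 + 21310) = -9 - 712 = -721)
j(F) = 4*F*(F + (136 + F)/(25 + F)) (j(F) = 2*((F + (F + 136)/(F + 25))*(F + F)) = 2*((F + (136 + F)/(25 + F))*(2*F)) = 2*(2*F*(F + (136 + F)/(25 + F))) = 4*F*(F + (136 + F)/(25 + F)))
c = 1/49164 (c = 1/(-721 + 49885) = 1/49164 ≈ 2.0340e-5)
c - j(-62) = 1/49164 - 4*(-62)*(136 + (-62)² + 26*(-62))/(25 - 62) = 1/49164 - 4*(-62)*(136 + 3844 - 1612)/(-37) = 1/49164 - 4*(-62)*(-1)*2368/37 = 1/49164 - 1*15872 = 1/49164 - 15872 = -780331007/49164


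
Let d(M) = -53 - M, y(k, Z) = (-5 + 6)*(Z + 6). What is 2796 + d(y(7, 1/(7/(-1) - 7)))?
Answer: 38319/14 ≈ 2737.1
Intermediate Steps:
y(k, Z) = 6 + Z (y(k, Z) = 1*(6 + Z) = 6 + Z)
2796 + d(y(7, 1/(7/(-1) - 7))) = 2796 + (-53 - (6 + 1/(7/(-1) - 7))) = 2796 + (-53 - (6 + 1/(7*(-1) - 7))) = 2796 + (-53 - (6 + 1/(-7 - 7))) = 2796 + (-53 - (6 + 1/(-14))) = 2796 + (-53 - (6 - 1/14)) = 2796 + (-53 - 1*83/14) = 2796 + (-53 - 83/14) = 2796 - 825/14 = 38319/14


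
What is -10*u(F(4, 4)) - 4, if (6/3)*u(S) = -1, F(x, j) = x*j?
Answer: 1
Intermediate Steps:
F(x, j) = j*x
u(S) = -½ (u(S) = (½)*(-1) = -½)
-10*u(F(4, 4)) - 4 = -10*(-½) - 4 = 5 - 4 = 1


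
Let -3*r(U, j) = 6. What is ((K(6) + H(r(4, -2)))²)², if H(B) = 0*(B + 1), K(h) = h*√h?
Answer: 46656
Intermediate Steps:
K(h) = h^(3/2)
r(U, j) = -2 (r(U, j) = -⅓*6 = -2)
H(B) = 0 (H(B) = 0*(1 + B) = 0)
((K(6) + H(r(4, -2)))²)² = ((6^(3/2) + 0)²)² = ((6*√6 + 0)²)² = ((6*√6)²)² = 216² = 46656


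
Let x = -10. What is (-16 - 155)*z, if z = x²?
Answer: -17100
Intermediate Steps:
z = 100 (z = (-10)² = 100)
(-16 - 155)*z = (-16 - 155)*100 = -171*100 = -17100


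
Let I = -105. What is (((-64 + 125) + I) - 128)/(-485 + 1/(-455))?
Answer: 455/1283 ≈ 0.35464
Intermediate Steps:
(((-64 + 125) + I) - 128)/(-485 + 1/(-455)) = (((-64 + 125) - 105) - 128)/(-485 + 1/(-455)) = ((61 - 105) - 128)/(-485 - 1/455) = (-44 - 128)/(-220676/455) = -172*(-455/220676) = 455/1283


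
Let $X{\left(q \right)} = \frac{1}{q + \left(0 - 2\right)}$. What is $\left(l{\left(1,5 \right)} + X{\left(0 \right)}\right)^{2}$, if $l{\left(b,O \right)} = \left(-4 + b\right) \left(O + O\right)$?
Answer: $\frac{3721}{4} \approx 930.25$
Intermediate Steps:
$X{\left(q \right)} = \frac{1}{-2 + q}$ ($X{\left(q \right)} = \frac{1}{q + \left(0 - 2\right)} = \frac{1}{q - 2} = \frac{1}{-2 + q}$)
$l{\left(b,O \right)} = 2 O \left(-4 + b\right)$ ($l{\left(b,O \right)} = \left(-4 + b\right) 2 O = 2 O \left(-4 + b\right)$)
$\left(l{\left(1,5 \right)} + X{\left(0 \right)}\right)^{2} = \left(2 \cdot 5 \left(-4 + 1\right) + \frac{1}{-2 + 0}\right)^{2} = \left(2 \cdot 5 \left(-3\right) + \frac{1}{-2}\right)^{2} = \left(-30 - \frac{1}{2}\right)^{2} = \left(- \frac{61}{2}\right)^{2} = \frac{3721}{4}$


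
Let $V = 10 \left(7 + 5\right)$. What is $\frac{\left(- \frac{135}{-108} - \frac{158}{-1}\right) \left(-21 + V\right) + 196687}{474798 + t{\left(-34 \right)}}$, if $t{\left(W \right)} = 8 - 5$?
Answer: $\frac{849811}{1899204} \approx 0.44746$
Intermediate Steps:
$V = 120$ ($V = 10 \cdot 12 = 120$)
$t{\left(W \right)} = 3$ ($t{\left(W \right)} = 8 - 5 = 3$)
$\frac{\left(- \frac{135}{-108} - \frac{158}{-1}\right) \left(-21 + V\right) + 196687}{474798 + t{\left(-34 \right)}} = \frac{\left(- \frac{135}{-108} - \frac{158}{-1}\right) \left(-21 + 120\right) + 196687}{474798 + 3} = \frac{\left(\left(-135\right) \left(- \frac{1}{108}\right) - -158\right) 99 + 196687}{474801} = \left(\left(\frac{5}{4} + 158\right) 99 + 196687\right) \frac{1}{474801} = \left(\frac{637}{4} \cdot 99 + 196687\right) \frac{1}{474801} = \left(\frac{63063}{4} + 196687\right) \frac{1}{474801} = \frac{849811}{4} \cdot \frac{1}{474801} = \frac{849811}{1899204}$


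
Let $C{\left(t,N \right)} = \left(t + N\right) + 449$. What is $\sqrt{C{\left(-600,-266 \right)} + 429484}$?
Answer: $\sqrt{429067} \approx 655.03$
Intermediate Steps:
$C{\left(t,N \right)} = 449 + N + t$ ($C{\left(t,N \right)} = \left(N + t\right) + 449 = 449 + N + t$)
$\sqrt{C{\left(-600,-266 \right)} + 429484} = \sqrt{\left(449 - 266 - 600\right) + 429484} = \sqrt{-417 + 429484} = \sqrt{429067}$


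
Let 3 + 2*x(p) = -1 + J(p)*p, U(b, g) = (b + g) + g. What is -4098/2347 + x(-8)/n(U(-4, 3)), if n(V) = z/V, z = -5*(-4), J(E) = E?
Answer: 2943/2347 ≈ 1.2539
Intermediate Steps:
U(b, g) = b + 2*g
x(p) = -2 + p²/2 (x(p) = -3/2 + (-1 + p*p)/2 = -3/2 + (-1 + p²)/2 = -3/2 + (-½ + p²/2) = -2 + p²/2)
z = 20
n(V) = 20/V
-4098/2347 + x(-8)/n(U(-4, 3)) = -4098/2347 + (-2 + (½)*(-8)²)/((20/(-4 + 2*3))) = -4098*1/2347 + (-2 + (½)*64)/((20/(-4 + 6))) = -4098/2347 + (-2 + 32)/((20/2)) = -4098/2347 + 30/((20*(½))) = -4098/2347 + 30/10 = -4098/2347 + 30*(⅒) = -4098/2347 + 3 = 2943/2347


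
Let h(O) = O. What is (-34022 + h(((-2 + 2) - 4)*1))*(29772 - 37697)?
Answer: 269656050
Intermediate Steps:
(-34022 + h(((-2 + 2) - 4)*1))*(29772 - 37697) = (-34022 + ((-2 + 2) - 4)*1)*(29772 - 37697) = (-34022 + (0 - 4)*1)*(-7925) = (-34022 - 4*1)*(-7925) = (-34022 - 4)*(-7925) = -34026*(-7925) = 269656050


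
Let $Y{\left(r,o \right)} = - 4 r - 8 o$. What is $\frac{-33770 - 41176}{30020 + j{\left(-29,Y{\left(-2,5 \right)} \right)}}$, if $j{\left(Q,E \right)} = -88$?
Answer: $- \frac{37473}{14966} \approx -2.5039$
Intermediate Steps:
$Y{\left(r,o \right)} = - 8 o - 4 r$
$\frac{-33770 - 41176}{30020 + j{\left(-29,Y{\left(-2,5 \right)} \right)}} = \frac{-33770 - 41176}{30020 - 88} = - \frac{74946}{29932} = \left(-74946\right) \frac{1}{29932} = - \frac{37473}{14966}$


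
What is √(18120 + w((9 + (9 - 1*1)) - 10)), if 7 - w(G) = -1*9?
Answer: 2*√4534 ≈ 134.67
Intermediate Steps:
w(G) = 16 (w(G) = 7 - (-1)*9 = 7 - 1*(-9) = 7 + 9 = 16)
√(18120 + w((9 + (9 - 1*1)) - 10)) = √(18120 + 16) = √18136 = 2*√4534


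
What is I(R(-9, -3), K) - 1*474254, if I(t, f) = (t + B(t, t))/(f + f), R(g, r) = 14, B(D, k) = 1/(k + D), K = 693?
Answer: -6134949613/12936 ≈ -4.7425e+5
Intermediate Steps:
B(D, k) = 1/(D + k)
I(t, f) = (t + 1/(2*t))/(2*f) (I(t, f) = (t + 1/(t + t))/(f + f) = (t + 1/(2*t))/((2*f)) = (t + 1/(2*t))*(1/(2*f)) = (t + 1/(2*t))/(2*f))
I(R(-9, -3), K) - 1*474254 = (¼)*(1 + 2*14²)/(693*14) - 1*474254 = (¼)*(1/693)*(1/14)*(1 + 2*196) - 474254 = (¼)*(1/693)*(1/14)*(1 + 392) - 474254 = (¼)*(1/693)*(1/14)*393 - 474254 = 131/12936 - 474254 = -6134949613/12936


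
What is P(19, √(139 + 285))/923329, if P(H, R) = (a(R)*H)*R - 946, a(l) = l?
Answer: 7110/923329 ≈ 0.0077004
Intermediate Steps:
P(H, R) = -946 + H*R² (P(H, R) = (R*H)*R - 946 = (H*R)*R - 946 = H*R² - 946 = -946 + H*R²)
P(19, √(139 + 285))/923329 = (-946 + 19*(√(139 + 285))²)/923329 = (-946 + 19*(√424)²)*(1/923329) = (-946 + 19*(2*√106)²)*(1/923329) = (-946 + 19*424)*(1/923329) = (-946 + 8056)*(1/923329) = 7110*(1/923329) = 7110/923329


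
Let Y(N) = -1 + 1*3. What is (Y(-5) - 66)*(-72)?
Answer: 4608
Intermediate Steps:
Y(N) = 2 (Y(N) = -1 + 3 = 2)
(Y(-5) - 66)*(-72) = (2 - 66)*(-72) = -64*(-72) = 4608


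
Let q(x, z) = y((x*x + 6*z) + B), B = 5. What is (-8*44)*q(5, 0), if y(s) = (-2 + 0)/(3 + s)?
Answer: 64/3 ≈ 21.333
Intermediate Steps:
y(s) = -2/(3 + s)
q(x, z) = -2/(8 + x² + 6*z) (q(x, z) = -2/(3 + ((x*x + 6*z) + 5)) = -2/(3 + ((x² + 6*z) + 5)) = -2/(3 + (5 + x² + 6*z)) = -2/(8 + x² + 6*z))
(-8*44)*q(5, 0) = (-8*44)*(-2/(8 + 5² + 6*0)) = -(-704)/(8 + 25 + 0) = -(-704)/33 = -352*(-2/33) = 64/3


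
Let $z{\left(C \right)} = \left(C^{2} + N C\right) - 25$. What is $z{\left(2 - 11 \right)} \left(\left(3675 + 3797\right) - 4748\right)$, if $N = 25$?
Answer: $-460356$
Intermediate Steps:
$z{\left(C \right)} = -25 + C^{2} + 25 C$ ($z{\left(C \right)} = \left(C^{2} + 25 C\right) - 25 = -25 + C^{2} + 25 C$)
$z{\left(2 - 11 \right)} \left(\left(3675 + 3797\right) - 4748\right) = \left(-25 + \left(2 - 11\right)^{2} + 25 \left(2 - 11\right)\right) \left(\left(3675 + 3797\right) - 4748\right) = \left(-25 + \left(-9\right)^{2} + 25 \left(-9\right)\right) \left(7472 - 4748\right) = \left(-25 + 81 - 225\right) 2724 = \left(-169\right) 2724 = -460356$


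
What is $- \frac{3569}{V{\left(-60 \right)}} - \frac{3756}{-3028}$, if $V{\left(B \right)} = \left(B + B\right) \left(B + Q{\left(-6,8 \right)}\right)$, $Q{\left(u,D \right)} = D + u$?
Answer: $\frac{3833707}{5268720} \approx 0.72764$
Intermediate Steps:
$V{\left(B \right)} = 2 B \left(2 + B\right)$ ($V{\left(B \right)} = \left(B + B\right) \left(B + \left(8 - 6\right)\right) = 2 B \left(B + 2\right) = 2 B \left(2 + B\right)$)
$- \frac{3569}{V{\left(-60 \right)}} - \frac{3756}{-3028} = - \frac{3569}{2 \left(-60\right) \left(2 - 60\right)} - \frac{3756}{-3028} = - \frac{3569}{2 \left(-60\right) \left(-58\right)} - - \frac{939}{757} = - \frac{3569}{6960} + \frac{939}{757} = \frac{3833707}{5268720}$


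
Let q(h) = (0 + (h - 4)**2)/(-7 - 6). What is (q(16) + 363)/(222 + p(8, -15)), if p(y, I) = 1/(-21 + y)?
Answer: 915/577 ≈ 1.5858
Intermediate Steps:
q(h) = -(-4 + h)**2/13 (q(h) = (0 + (-4 + h)**2)/(-13) = (-4 + h)**2*(-1/13) = -(-4 + h)**2/13)
(q(16) + 363)/(222 + p(8, -15)) = (-(-4 + 16)**2/13 + 363)/(222 + 1/(-21 + 8)) = (-1/13*12**2 + 363)/(222 + 1/(-13)) = (-1/13*144 + 363)/(222 - 1/13) = (-144/13 + 363)/(2885/13) = (4575/13)*(13/2885) = 915/577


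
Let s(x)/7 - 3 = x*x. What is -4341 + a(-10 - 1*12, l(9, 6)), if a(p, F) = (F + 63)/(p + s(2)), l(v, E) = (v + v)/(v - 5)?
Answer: -8677/2 ≈ -4338.5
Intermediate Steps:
l(v, E) = 2*v/(-5 + v) (l(v, E) = (2*v)/(-5 + v) = 2*v/(-5 + v))
s(x) = 21 + 7*x**2 (s(x) = 21 + 7*(x*x) = 21 + 7*x**2)
a(p, F) = (63 + F)/(49 + p) (a(p, F) = (F + 63)/(p + (21 + 7*2**2)) = (63 + F)/(p + (21 + 7*4)) = (63 + F)/(p + (21 + 28)) = (63 + F)/(p + 49) = (63 + F)/(49 + p))
-4341 + a(-10 - 1*12, l(9, 6)) = -4341 + (63 + 2*9/(-5 + 9))/(49 + (-10 - 1*12)) = -4341 + (63 + 2*9/4)/(49 + (-10 - 12)) = -4341 + (63 + 2*9*(1/4))/(49 - 22) = -4341 + (63 + 9/2)/27 = -4341 + (1/27)*(135/2) = -4341 + 5/2 = -8677/2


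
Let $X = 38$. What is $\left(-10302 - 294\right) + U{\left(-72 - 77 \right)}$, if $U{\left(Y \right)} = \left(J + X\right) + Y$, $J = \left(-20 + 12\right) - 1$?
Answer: $-10716$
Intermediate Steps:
$J = -9$ ($J = -8 - 1 = -9$)
$U{\left(Y \right)} = 29 + Y$ ($U{\left(Y \right)} = \left(-9 + 38\right) + Y = 29 + Y$)
$\left(-10302 - 294\right) + U{\left(-72 - 77 \right)} = \left(-10302 - 294\right) + \left(29 - 149\right) = -10596 + \left(29 - 149\right) = -10596 - 120 = -10716$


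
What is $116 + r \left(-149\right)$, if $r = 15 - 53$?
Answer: $5778$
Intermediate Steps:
$r = -38$
$116 + r \left(-149\right) = 116 - -5662 = 116 + 5662 = 5778$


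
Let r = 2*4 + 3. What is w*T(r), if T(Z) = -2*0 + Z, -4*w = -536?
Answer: 1474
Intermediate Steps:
w = 134 (w = -1/4*(-536) = 134)
r = 11 (r = 8 + 3 = 11)
T(Z) = Z (T(Z) = 0 + Z = Z)
w*T(r) = 134*11 = 1474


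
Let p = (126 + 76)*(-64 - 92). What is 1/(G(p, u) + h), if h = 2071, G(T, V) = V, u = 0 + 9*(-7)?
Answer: 1/2008 ≈ 0.00049801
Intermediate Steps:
p = -31512 (p = 202*(-156) = -31512)
u = -63 (u = 0 - 63 = -63)
1/(G(p, u) + h) = 1/(-63 + 2071) = 1/2008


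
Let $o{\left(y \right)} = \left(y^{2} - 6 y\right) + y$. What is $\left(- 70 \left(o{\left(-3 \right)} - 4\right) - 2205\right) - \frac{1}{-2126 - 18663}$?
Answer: $- \frac{74944344}{20789} \approx -3605.0$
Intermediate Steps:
$o{\left(y \right)} = y^{2} - 5 y$
$\left(- 70 \left(o{\left(-3 \right)} - 4\right) - 2205\right) - \frac{1}{-2126 - 18663} = \left(- 70 \left(- 3 \left(-5 - 3\right) - 4\right) - 2205\right) - \frac{1}{-2126 - 18663} = \left(- 70 \left(\left(-3\right) \left(-8\right) - 4\right) - 2205\right) - \frac{1}{-20789} = \left(- 70 \left(24 - 4\right) - 2205\right) - - \frac{1}{20789} = \left(\left(-70\right) 20 - 2205\right) + \frac{1}{20789} = \left(-1400 - 2205\right) + \frac{1}{20789} = -3605 + \frac{1}{20789} = - \frac{74944344}{20789}$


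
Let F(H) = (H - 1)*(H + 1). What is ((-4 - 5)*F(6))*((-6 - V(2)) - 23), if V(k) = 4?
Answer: 10395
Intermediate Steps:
F(H) = (1 + H)*(-1 + H) (F(H) = (-1 + H)*(1 + H) = (1 + H)*(-1 + H))
((-4 - 5)*F(6))*((-6 - V(2)) - 23) = ((-4 - 5)*(-1 + 6**2))*((-6 - 1*4) - 23) = (-9*(-1 + 36))*((-6 - 4) - 23) = (-9*35)*(-10 - 23) = -315*(-33) = 10395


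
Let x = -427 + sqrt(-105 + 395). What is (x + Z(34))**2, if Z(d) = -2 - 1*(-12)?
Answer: (417 - sqrt(290))**2 ≈ 1.5998e+5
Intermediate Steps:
Z(d) = 10 (Z(d) = -2 + 12 = 10)
x = -427 + sqrt(290) ≈ -409.97
(x + Z(34))**2 = ((-427 + sqrt(290)) + 10)**2 = (-417 + sqrt(290))**2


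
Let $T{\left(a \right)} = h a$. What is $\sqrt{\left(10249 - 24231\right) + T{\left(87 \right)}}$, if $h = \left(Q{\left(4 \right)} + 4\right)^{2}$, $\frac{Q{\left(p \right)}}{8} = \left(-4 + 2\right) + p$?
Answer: $\sqrt{20818} \approx 144.28$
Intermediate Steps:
$Q{\left(p \right)} = -16 + 8 p$ ($Q{\left(p \right)} = 8 \left(\left(-4 + 2\right) + p\right) = 8 \left(-2 + p\right) = -16 + 8 p$)
$h = 400$ ($h = \left(\left(-16 + 8 \cdot 4\right) + 4\right)^{2} = \left(\left(-16 + 32\right) + 4\right)^{2} = \left(16 + 4\right)^{2} = 20^{2} = 400$)
$T{\left(a \right)} = 400 a$
$\sqrt{\left(10249 - 24231\right) + T{\left(87 \right)}} = \sqrt{\left(10249 - 24231\right) + 400 \cdot 87} = \sqrt{\left(10249 - 24231\right) + 34800} = \sqrt{-13982 + 34800} = \sqrt{20818}$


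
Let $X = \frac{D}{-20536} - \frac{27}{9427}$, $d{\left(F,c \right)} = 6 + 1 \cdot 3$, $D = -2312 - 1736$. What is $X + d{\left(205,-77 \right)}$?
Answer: $\frac{222492734}{24199109} \approx 9.1943$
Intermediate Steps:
$D = -4048$ ($D = -2312 - 1736 = -4048$)
$d{\left(F,c \right)} = 9$ ($d{\left(F,c \right)} = 6 + 3 = 9$)
$X = \frac{4700753}{24199109}$ ($X = - \frac{4048}{-20536} - \frac{27}{9427} = \left(-4048\right) \left(- \frac{1}{20536}\right) - \frac{27}{9427} = \frac{506}{2567} - \frac{27}{9427} = \frac{4700753}{24199109} \approx 0.19425$)
$X + d{\left(205,-77 \right)} = \frac{4700753}{24199109} + 9 = \frac{222492734}{24199109}$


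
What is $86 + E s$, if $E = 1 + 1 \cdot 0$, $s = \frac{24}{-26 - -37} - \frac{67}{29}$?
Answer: $\frac{27393}{319} \approx 85.871$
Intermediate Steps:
$s = - \frac{41}{319}$ ($s = \frac{24}{-26 + 37} - \frac{67}{29} = \frac{24}{11} - \frac{67}{29} = - \frac{41}{319} \approx -0.12853$)
$E = 1$ ($E = 1 + 0 = 1$)
$86 + E s = 86 + 1 \left(- \frac{41}{319}\right) = 86 - \frac{41}{319} = \frac{27393}{319}$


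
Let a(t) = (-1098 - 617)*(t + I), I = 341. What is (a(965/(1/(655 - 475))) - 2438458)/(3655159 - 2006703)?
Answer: -300918773/1648456 ≈ -182.55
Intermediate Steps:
a(t) = -584815 - 1715*t (a(t) = (-1098 - 617)*(t + 341) = -1715*(341 + t) = -584815 - 1715*t)
(a(965/(1/(655 - 475))) - 2438458)/(3655159 - 2006703) = ((-584815 - 1654975/(1/(655 - 475))) - 2438458)/(3655159 - 2006703) = ((-584815 - 1654975/(1/180)) - 2438458)/1648456 = ((-584815 - 1654975/1/180) - 2438458)*(1/1648456) = ((-584815 - 1654975*180) - 2438458)*(1/1648456) = ((-584815 - 1715*173700) - 2438458)*(1/1648456) = ((-584815 - 297895500) - 2438458)*(1/1648456) = (-298480315 - 2438458)*(1/1648456) = -300918773*1/1648456 = -300918773/1648456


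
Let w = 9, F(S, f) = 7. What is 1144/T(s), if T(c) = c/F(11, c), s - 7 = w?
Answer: 1001/2 ≈ 500.50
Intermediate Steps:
s = 16 (s = 7 + 9 = 16)
T(c) = c/7
1144/T(s) = 1144/(((⅐)*16)) = 1144/(16/7) = 1144*(7/16) = 1001/2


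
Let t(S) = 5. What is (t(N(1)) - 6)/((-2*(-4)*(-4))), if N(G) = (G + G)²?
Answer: 1/32 ≈ 0.031250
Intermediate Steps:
N(G) = 4*G² (N(G) = (2*G)² = 4*G²)
(t(N(1)) - 6)/((-2*(-4)*(-4))) = (5 - 6)/((-2*(-4)*(-4))) = -1/(8*(-4)) = -1/(-32) = -1*(-1/32) = 1/32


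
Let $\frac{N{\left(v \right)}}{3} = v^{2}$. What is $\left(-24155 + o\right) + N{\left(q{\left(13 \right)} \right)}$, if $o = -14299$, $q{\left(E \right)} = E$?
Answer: $-37947$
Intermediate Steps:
$N{\left(v \right)} = 3 v^{2}$
$\left(-24155 + o\right) + N{\left(q{\left(13 \right)} \right)} = \left(-24155 - 14299\right) + 3 \cdot 13^{2} = -38454 + 3 \cdot 169 = -38454 + 507 = -37947$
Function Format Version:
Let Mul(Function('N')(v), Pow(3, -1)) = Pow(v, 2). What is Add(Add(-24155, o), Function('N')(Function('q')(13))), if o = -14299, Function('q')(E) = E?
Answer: -37947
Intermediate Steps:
Function('N')(v) = Mul(3, Pow(v, 2))
Add(Add(-24155, o), Function('N')(Function('q')(13))) = Add(Add(-24155, -14299), Mul(3, Pow(13, 2))) = Add(-38454, Mul(3, 169)) = Add(-38454, 507) = -37947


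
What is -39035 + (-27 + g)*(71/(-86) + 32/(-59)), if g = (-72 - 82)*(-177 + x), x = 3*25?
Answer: -306905411/5074 ≈ -60486.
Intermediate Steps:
x = 75
g = 15708 (g = (-72 - 82)*(-177 + 75) = -154*(-102) = 15708)
-39035 + (-27 + g)*(71/(-86) + 32/(-59)) = -39035 + (-27 + 15708)*(71/(-86) + 32/(-59)) = -39035 + 15681*(71*(-1/86) + 32*(-1/59)) = -39035 + 15681*(-71/86 - 32/59) = -39035 + 15681*(-6941/5074) = -39035 - 108841821/5074 = -306905411/5074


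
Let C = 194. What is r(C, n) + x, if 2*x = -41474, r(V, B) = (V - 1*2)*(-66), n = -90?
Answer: -33409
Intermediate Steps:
r(V, B) = 132 - 66*V (r(V, B) = (V - 2)*(-66) = (-2 + V)*(-66) = 132 - 66*V)
x = -20737 (x = (½)*(-41474) = -20737)
r(C, n) + x = (132 - 66*194) - 20737 = (132 - 12804) - 20737 = -12672 - 20737 = -33409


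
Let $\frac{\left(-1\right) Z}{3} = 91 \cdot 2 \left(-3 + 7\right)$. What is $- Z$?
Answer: $2184$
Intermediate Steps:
$Z = -2184$ ($Z = - 3 \cdot 91 \cdot 2 \left(-3 + 7\right) = - 3 \cdot 91 \cdot 2 \cdot 4 = - 3 \cdot 91 \cdot 8 = \left(-3\right) 728 = -2184$)
$- Z = \left(-1\right) \left(-2184\right) = 2184$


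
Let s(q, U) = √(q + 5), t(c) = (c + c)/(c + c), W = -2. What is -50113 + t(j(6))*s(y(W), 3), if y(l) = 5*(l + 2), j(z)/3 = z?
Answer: -50113 + √5 ≈ -50111.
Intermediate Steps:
j(z) = 3*z
y(l) = 10 + 5*l (y(l) = 5*(2 + l) = 10 + 5*l)
t(c) = 1 (t(c) = (2*c)/((2*c)) = (2*c)*(1/(2*c)) = 1)
s(q, U) = √(5 + q)
-50113 + t(j(6))*s(y(W), 3) = -50113 + 1*√(5 + (10 + 5*(-2))) = -50113 + 1*√(5 + (10 - 10)) = -50113 + 1*√(5 + 0) = -50113 + 1*√5 = -50113 + √5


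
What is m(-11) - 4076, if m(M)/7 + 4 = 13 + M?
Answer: -4090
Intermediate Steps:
m(M) = 63 + 7*M (m(M) = -28 + 7*(13 + M) = -28 + (91 + 7*M) = 63 + 7*M)
m(-11) - 4076 = (63 + 7*(-11)) - 4076 = (63 - 77) - 4076 = -14 - 4076 = -4090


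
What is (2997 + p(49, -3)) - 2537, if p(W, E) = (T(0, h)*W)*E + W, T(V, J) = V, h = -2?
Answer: 509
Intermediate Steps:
p(W, E) = W (p(W, E) = (0*W)*E + W = 0*E + W = 0 + W = W)
(2997 + p(49, -3)) - 2537 = (2997 + 49) - 2537 = 3046 - 2537 = 509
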